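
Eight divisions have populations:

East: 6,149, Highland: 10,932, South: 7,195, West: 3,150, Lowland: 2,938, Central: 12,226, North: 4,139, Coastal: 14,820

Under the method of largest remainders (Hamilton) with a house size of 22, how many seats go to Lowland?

Total 61549; standard divisor 61549/22 ≈ 2797.682.
Standard quotas: East 2.1979, Highland 3.9075, South 2.5718, West 1.1259, Lowland 1.0502, Central 4.3700, North 1.4794, Coastal 5.2972.
Lower quotas: East 2, Highland 3, South 2, West 1, Lowland 1, Central 4, North 1, Coastal 5 (sum 19, leaving 3 seats).
Remainders in descending order: Highland 0.9075, South 0.5718, North 0.4794, Central 0.3700, Coastal 0.2972, East 0.1979, West 0.1259, Lowland 0.0502.
Largest remainders: Highland, South, North receive the extra seats.
Lowland receives 1.

1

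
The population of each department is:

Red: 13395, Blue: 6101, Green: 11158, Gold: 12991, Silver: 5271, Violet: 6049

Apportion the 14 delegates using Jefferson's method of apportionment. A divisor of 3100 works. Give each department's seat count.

With modified divisor 3100: modified quotas Red 4.321, Blue 1.968, Green 3.599, Gold 4.191, Silver 1.700, Violet 1.951.
Rounding down: Red 4, Blue 1, Green 3, Gold 4, Silver 1, Violet 1 (total 14).

Red 4; Blue 1; Green 3; Gold 4; Silver 1; Violet 1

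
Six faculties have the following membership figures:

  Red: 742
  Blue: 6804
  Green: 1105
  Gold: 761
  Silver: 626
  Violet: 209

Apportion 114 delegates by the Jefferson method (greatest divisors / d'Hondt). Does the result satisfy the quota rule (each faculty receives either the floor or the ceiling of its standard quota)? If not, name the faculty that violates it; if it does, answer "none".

Standard quotas: Red 8.255, Blue 75.696, Green 12.293, Gold 8.466, Silver 6.964, Violet 2.325.
Jefferson allocation: Red 8, Blue 77, Green 12, Gold 8, Silver 7, Violet 2.
Blue has quota 75.696 (lower 75, upper 76) but receives 77 — outside the quota interval.

Blue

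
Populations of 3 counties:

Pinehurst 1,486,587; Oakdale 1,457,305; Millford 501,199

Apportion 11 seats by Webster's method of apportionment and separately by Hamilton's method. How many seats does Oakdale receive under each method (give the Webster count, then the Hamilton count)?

4 and 5

Webster: Pinehurst 5, Oakdale 4, Millford 2.
Hamilton: Pinehurst 5, Oakdale 5, Millford 1.
Oakdale gets 4 under Webster and 5 under Hamilton.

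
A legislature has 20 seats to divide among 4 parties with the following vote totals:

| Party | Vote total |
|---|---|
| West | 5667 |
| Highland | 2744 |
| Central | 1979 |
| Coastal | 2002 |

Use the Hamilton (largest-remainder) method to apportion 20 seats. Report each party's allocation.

The standard divisor is 12392/20 ≈ 619.6.
Standard quotas: West 9.1462, Highland 4.4287, Central 3.1940, Coastal 3.2311.
Lower quotas: West 9, Highland 4, Central 3, Coastal 3 (sum 19, leaving 1 seat).
Remainders in descending order: Highland 0.4287, Coastal 0.2311, Central 0.1940, West 0.1462.
Largest remainder: Highland receives the extra seat.

West 9, Highland 5, Central 3, Coastal 3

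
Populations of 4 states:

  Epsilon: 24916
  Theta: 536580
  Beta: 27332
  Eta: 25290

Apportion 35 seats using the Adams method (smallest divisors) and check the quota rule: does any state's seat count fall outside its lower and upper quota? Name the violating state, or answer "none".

Standard quotas: Epsilon 1.420, Theta 30.581, Beta 1.558, Eta 1.441.
Adams allocation: Epsilon 2, Theta 29, Beta 2, Eta 2.
Theta has quota 30.581 (lower 30, upper 31) but receives 29 — outside the quota interval.

Theta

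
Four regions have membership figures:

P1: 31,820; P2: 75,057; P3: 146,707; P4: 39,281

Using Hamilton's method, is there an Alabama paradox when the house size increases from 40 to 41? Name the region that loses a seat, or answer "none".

At 40 seats: P1 4, P2 10, P3 20, P4 6.
At 41 seats: P1 4, P2 11, P3 21, P4 5.
P4 drops from 6 to 5.

P4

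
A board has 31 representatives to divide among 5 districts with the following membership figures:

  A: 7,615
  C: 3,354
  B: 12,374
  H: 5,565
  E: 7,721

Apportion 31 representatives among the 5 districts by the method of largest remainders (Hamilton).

Standard divisor: 36629 ÷ 31 ≈ 1181.581.
Standard quotas: A 6.4448, C 2.8386, B 10.4724, H 4.7098, E 6.5345.
Lower quotas: A 6, C 2, B 10, H 4, E 6 (sum 28, leaving 3 seats).
Remainders in descending order: C 0.8386, H 0.7098, E 0.5345, B 0.4724, A 0.4448.
The surplus seats go to C, H, E.

A=6, C=3, B=10, H=5, E=7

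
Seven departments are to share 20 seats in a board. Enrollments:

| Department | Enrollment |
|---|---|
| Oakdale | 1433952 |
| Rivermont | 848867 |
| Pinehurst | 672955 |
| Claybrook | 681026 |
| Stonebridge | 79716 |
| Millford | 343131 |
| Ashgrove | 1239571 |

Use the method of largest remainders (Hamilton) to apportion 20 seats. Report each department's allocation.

Oakdale=5, Rivermont=3, Pinehurst=3, Claybrook=3, Stonebridge=0, Millford=1, Ashgrove=5

Total 5299218; standard divisor 5299218/20 ≈ 264960.9.
Standard quotas: Oakdale 5.4119, Rivermont 3.2037, Pinehurst 2.5398, Claybrook 2.5703, Stonebridge 0.3009, Millford 1.2950, Ashgrove 4.6783.
Lower quotas: Oakdale 5, Rivermont 3, Pinehurst 2, Claybrook 2, Stonebridge 0, Millford 1, Ashgrove 4 (sum 17, leaving 3 seats).
Remainders in descending order: Ashgrove 0.6783, Claybrook 0.5703, Pinehurst 0.5398, Oakdale 0.4119, Stonebridge 0.3009, Millford 0.2950, Rivermont 0.2037.
The surplus seats go to Ashgrove, Claybrook, Pinehurst.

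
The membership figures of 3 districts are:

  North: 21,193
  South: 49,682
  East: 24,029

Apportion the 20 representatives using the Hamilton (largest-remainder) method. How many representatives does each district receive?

North=4, South=11, East=5

Total 94904; standard divisor 94904/20 ≈ 4745.2.
Standard quotas: North 4.4662, South 10.4699, East 5.0639.
Lower quotas: North 4, South 10, East 5 (sum 19, leaving 1 seat).
Remainders in descending order: South 0.4699, North 0.4662, East 0.0639.
The surplus seat goes to South.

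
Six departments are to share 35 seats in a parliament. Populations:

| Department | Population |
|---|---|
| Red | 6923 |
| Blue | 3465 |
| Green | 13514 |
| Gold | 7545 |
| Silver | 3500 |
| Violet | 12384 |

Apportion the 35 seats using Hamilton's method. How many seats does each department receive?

Total 47331; standard divisor 47331/35 ≈ 1352.314.
Standard quotas: Red 5.1194, Blue 2.5623, Green 9.9932, Gold 5.5793, Silver 2.5882, Violet 9.1576.
Lower quotas: Red 5, Blue 2, Green 9, Gold 5, Silver 2, Violet 9 (sum 32, leaving 3 seats).
Remainders in descending order: Green 0.9932, Silver 0.5882, Gold 0.5793, Blue 0.5623, Violet 0.1576, Red 0.1194.
The surplus seats go to Green, Silver, Gold.

Red 5; Blue 2; Green 10; Gold 6; Silver 3; Violet 9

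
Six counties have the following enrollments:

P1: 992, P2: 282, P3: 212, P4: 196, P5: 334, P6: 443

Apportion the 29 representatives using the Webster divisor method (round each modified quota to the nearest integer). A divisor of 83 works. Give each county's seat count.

P1 12, P2 3, P3 3, P4 2, P5 4, P6 5

With modified divisor 83: modified quotas P1 11.952, P2 3.398, P3 2.554, P4 2.361, P5 4.024, P6 5.337.
Rounding to the nearest integer: P1 12, P2 3, P3 3, P4 2, P5 4, P6 5 (total 29).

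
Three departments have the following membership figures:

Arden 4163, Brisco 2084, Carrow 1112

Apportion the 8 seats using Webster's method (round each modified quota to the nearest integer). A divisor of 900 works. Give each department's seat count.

With modified divisor 900: modified quotas Arden 4.626, Brisco 2.316, Carrow 1.236.
Rounding to the nearest integer: Arden 5, Brisco 2, Carrow 1 (total 8).

Arden 5, Brisco 2, Carrow 1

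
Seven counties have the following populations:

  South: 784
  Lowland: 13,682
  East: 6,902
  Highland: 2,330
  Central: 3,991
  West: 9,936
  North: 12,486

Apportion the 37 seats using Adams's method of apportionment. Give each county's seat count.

Standard divisor 50111/37 ≈ 1354.351; standard quotas: South 0.579, Lowland 10.102, East 5.096, Highland 1.720, Central 2.947, West 7.336, North 9.219.
Rounding up gives 1, 11, 6, 2, 3, 8, 10 = 41 seats, so the divisor must be adjusted.
With modified divisor 1500: modified quotas South 0.523, Lowland 9.121, East 4.601, Highland 1.553, Central 2.661, West 6.624, North 8.324.
Rounding up: South 1, Lowland 10, East 5, Highland 2, Central 3, West 7, North 9 (total 37).

South: 1, Lowland: 10, East: 5, Highland: 2, Central: 3, West: 7, North: 9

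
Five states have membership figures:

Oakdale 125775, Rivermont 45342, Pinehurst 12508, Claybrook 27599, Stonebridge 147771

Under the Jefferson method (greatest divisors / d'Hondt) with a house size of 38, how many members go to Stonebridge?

Standard divisor 358995/38 ≈ 9447.237; standard quotas: Oakdale 13.313, Rivermont 4.799, Pinehurst 1.324, Claybrook 2.921, Stonebridge 15.642.
Rounding down gives 13, 4, 1, 2, 15 = 35 seats, so the divisor must be adjusted.
With modified divisor 9000: modified quotas Oakdale 13.975, Rivermont 5.038, Pinehurst 1.390, Claybrook 3.067, Stonebridge 16.419.
Rounding down: Oakdale 13, Rivermont 5, Pinehurst 1, Claybrook 3, Stonebridge 16 (total 38).
Stonebridge receives 16.

16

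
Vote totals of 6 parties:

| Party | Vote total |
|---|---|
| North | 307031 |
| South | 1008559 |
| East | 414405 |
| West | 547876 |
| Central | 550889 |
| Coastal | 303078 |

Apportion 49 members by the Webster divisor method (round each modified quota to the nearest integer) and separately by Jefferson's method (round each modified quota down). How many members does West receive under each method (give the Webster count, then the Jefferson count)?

8 and 9

Webster: North 5, South 16, East 6, West 8, Central 9, Coastal 5.
Jefferson: North 5, South 16, East 6, West 9, Central 9, Coastal 4.
West gets 8 under Webster and 9 under Jefferson.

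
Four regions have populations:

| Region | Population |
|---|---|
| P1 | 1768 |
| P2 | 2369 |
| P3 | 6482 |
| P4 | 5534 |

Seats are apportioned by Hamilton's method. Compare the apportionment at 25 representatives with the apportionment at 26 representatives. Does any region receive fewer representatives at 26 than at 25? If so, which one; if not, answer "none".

At 25 seats: P1 3, P2 4, P3 10, P4 8.
At 26 seats: P1 3, P2 4, P3 10, P4 9.
No region's allocation decreased.

none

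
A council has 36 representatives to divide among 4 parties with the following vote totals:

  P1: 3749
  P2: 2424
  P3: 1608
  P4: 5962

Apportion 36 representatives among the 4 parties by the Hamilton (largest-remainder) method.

Total 13743; standard divisor 13743/36 ≈ 381.75.
Standard quotas: P1 9.8206, P2 6.3497, P3 4.2122, P4 15.6176.
Lower quotas: P1 9, P2 6, P3 4, P4 15 (sum 34, leaving 2 seats).
Remainders in descending order: P1 0.8206, P4 0.6176, P2 0.3497, P3 0.2122.
The surplus seats go to P1, P4.

P1 10, P2 6, P3 4, P4 16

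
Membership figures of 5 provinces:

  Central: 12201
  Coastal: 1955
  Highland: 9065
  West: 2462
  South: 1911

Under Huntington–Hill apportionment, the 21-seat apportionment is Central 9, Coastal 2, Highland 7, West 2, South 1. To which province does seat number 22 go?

Priority for the next seat is population ÷ (√(s·(s+1))).
Priorities: Central 1286.098, Coastal 798.125, Highland 1211.362, West 1005.107, South 1351.281.
Highest priority: South.

South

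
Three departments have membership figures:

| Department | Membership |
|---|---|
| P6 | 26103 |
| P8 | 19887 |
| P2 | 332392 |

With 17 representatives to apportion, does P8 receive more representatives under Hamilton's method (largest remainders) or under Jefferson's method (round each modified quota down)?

Hamilton: P6 1, P8 1, P2 15.
Jefferson: P6 1, P8 0, P2 16.
P8 gets 1 under Hamilton and 0 under Jefferson.

Hamilton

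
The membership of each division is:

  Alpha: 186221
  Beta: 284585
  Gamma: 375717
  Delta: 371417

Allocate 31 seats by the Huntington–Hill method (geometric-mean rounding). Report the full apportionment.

Alpha 5, Beta 7, Gamma 10, Delta 9

With divisor 39377: modified quotas Alpha 4.729, Beta 7.227, Gamma 9.542, Delta 9.432.
Geometric-mean thresholds: Alpha √(4·5)=4.472, Beta √(7·8)=7.483, Gamma √(9·10)=9.487, Delta √(9·10)=9.487.
Each quota rounded against its threshold gives Alpha 5, Beta 7, Gamma 10, Delta 9 (total 31).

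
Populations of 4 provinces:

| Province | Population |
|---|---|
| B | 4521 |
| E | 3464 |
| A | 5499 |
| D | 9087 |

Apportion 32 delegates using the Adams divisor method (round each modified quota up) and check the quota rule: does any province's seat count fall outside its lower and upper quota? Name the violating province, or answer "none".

none

Standard quotas: B 6.410, E 4.911, A 7.796, D 12.883.
Adams allocation: B 6, E 5, A 8, D 13.
Every allocation lies between the lower and upper quota.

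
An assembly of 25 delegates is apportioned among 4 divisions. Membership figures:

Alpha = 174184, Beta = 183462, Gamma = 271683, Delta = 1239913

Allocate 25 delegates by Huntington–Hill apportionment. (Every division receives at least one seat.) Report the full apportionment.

Alpha: 2, Beta: 2, Gamma: 4, Delta: 17

With divisor 75039: modified quotas Alpha 2.321, Beta 2.445, Gamma 3.621, Delta 16.524.
Geometric-mean thresholds: Alpha √(2·3)=2.449, Beta √(2·3)=2.449, Gamma √(3·4)=3.464, Delta √(16·17)=16.492.
Each quota rounded against its threshold gives Alpha 2, Beta 2, Gamma 4, Delta 17 (total 25).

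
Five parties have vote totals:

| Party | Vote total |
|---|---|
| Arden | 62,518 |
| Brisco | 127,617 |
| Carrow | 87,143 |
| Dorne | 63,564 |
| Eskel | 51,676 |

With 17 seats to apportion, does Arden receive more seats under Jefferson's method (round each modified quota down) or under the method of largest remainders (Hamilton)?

Hamilton

Jefferson: Arden 2, Brisco 6, Carrow 4, Dorne 3, Eskel 2.
Hamilton: Arden 3, Brisco 5, Carrow 4, Dorne 3, Eskel 2.
Arden gets 2 under Jefferson and 3 under Hamilton.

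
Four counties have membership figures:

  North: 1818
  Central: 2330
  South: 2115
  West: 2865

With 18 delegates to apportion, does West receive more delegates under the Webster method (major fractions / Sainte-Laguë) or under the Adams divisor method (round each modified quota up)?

Webster

Webster: North 4, Central 4, South 4, West 6.
Adams: North 4, Central 5, South 4, West 5.
West gets 6 under Webster and 5 under Adams.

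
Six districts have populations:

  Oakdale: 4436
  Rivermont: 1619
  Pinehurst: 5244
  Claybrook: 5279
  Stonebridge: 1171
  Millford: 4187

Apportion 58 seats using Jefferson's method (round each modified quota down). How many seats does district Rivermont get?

4

Standard divisor 21936/58 ≈ 378.207; standard quotas: Oakdale 11.729, Rivermont 4.281, Pinehurst 13.865, Claybrook 13.958, Stonebridge 3.096, Millford 11.071.
Rounding down gives 11, 4, 13, 13, 3, 11 = 55 seats, so the divisor must be adjusted.
With modified divisor 360: modified quotas Oakdale 12.322, Rivermont 4.497, Pinehurst 14.567, Claybrook 14.664, Stonebridge 3.253, Millford 11.631.
Rounding down: Oakdale 12, Rivermont 4, Pinehurst 14, Claybrook 14, Stonebridge 3, Millford 11 (total 58).
Rivermont receives 4.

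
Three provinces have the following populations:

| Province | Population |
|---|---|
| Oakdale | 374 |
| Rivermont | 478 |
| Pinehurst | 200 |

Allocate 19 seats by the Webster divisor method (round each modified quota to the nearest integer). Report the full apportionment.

Standard divisor 1052/19 ≈ 55.368; standard quotas: Oakdale 6.755, Rivermont 8.633, Pinehurst 3.612.
Rounding to the nearest integer gives 7, 9, 4 = 20 seats, so the divisor must be adjusted.
With modified divisor 56.7: modified quotas Oakdale 6.596, Rivermont 8.430, Pinehurst 3.527.
Rounding to the nearest integer: Oakdale 7, Rivermont 8, Pinehurst 4 (total 19).

Oakdale: 7, Rivermont: 8, Pinehurst: 4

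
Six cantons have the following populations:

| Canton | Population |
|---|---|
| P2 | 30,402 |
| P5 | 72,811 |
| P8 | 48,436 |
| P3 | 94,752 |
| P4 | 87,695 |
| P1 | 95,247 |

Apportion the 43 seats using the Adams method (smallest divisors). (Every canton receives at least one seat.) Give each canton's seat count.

Standard divisor 429343/43 ≈ 9984.721; standard quotas: P2 3.045, P5 7.292, P8 4.851, P3 9.490, P4 8.783, P1 9.539.
Rounding up gives 4, 8, 5, 10, 9, 10 = 46 seats, so the divisor must be adjusted.
With modified divisor 10556: modified quotas P2 2.880, P5 6.898, P8 4.588, P3 8.976, P4 8.308, P1 9.023.
Rounding up: P2 3, P5 7, P8 5, P3 9, P4 9, P1 10 (total 43).

P2 3, P5 7, P8 5, P3 9, P4 9, P1 10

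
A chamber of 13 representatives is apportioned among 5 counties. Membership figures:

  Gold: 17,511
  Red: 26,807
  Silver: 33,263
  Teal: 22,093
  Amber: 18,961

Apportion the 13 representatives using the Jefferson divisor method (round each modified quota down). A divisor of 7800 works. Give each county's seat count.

Gold: 2; Red: 3; Silver: 4; Teal: 2; Amber: 2

With modified divisor 7800: modified quotas Gold 2.245, Red 3.437, Silver 4.264, Teal 2.832, Amber 2.431.
Rounding down: Gold 2, Red 3, Silver 4, Teal 2, Amber 2 (total 13).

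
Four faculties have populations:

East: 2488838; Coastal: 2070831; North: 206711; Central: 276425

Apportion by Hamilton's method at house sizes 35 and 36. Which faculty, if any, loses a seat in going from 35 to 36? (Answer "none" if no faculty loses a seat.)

At 35 seats: East 17, Coastal 14, North 2, Central 2.
At 36 seats: East 18, Coastal 15, North 1, Central 2.
North drops from 2 to 1.

North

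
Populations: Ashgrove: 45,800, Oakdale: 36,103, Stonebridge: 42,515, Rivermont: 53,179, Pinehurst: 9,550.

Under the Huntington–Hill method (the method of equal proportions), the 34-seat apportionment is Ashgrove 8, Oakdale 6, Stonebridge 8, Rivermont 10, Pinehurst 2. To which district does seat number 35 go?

Oakdale

Priority for the next seat is population ÷ (√(s·(s+1))).
Priorities: Ashgrove 5397.582, Oakdale 5570.814, Stonebridge 5010.441, Rivermont 5070.419, Pinehurst 3898.771.
Highest priority: Oakdale.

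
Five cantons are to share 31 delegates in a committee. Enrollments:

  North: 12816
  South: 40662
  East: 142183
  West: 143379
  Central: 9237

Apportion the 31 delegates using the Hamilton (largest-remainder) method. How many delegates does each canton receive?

North: 1, South: 3, East: 13, West: 13, Central: 1

Standard divisor: 348277 ÷ 31 ≈ 11234.742.
Standard quotas: North 1.1407, South 3.6193, East 12.6557, West 12.7621, Central 0.8222.
Lower quotas: North 1, South 3, East 12, West 12, Central 0 (sum 28, leaving 3 seats).
Remainders in descending order: Central 0.8222, West 0.7621, East 0.6557, South 0.6193, North 0.1407.
The surplus seats go to Central, West, East.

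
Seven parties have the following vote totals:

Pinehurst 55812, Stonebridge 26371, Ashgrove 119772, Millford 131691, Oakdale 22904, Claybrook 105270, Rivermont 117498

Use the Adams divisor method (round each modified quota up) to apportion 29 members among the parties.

Pinehurst: 3, Stonebridge: 2, Ashgrove: 6, Millford: 6, Oakdale: 1, Claybrook: 5, Rivermont: 6

Standard divisor 579318/29 ≈ 19976.483; standard quotas: Pinehurst 2.794, Stonebridge 1.320, Ashgrove 5.996, Millford 6.592, Oakdale 1.147, Claybrook 5.270, Rivermont 5.882.
Rounding up gives 3, 2, 6, 7, 2, 6, 6 = 32 seats, so the divisor must be adjusted.
With modified divisor 23380.5: modified quotas Pinehurst 2.387, Stonebridge 1.128, Ashgrove 5.123, Millford 5.633, Oakdale 0.980, Claybrook 4.502, Rivermont 5.025.
Rounding up: Pinehurst 3, Stonebridge 2, Ashgrove 6, Millford 6, Oakdale 1, Claybrook 5, Rivermont 6 (total 29).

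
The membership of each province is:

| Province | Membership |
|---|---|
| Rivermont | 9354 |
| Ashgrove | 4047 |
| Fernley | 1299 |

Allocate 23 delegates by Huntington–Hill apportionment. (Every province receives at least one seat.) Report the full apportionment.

With divisor 635: modified quotas Rivermont 14.731, Ashgrove 6.373, Fernley 2.046.
Geometric-mean thresholds: Rivermont √(14·15)=14.491, Ashgrove √(6·7)=6.481, Fernley √(2·3)=2.449.
Each quota rounded against its threshold gives Rivermont 15, Ashgrove 6, Fernley 2 (total 23).

Rivermont=15; Ashgrove=6; Fernley=2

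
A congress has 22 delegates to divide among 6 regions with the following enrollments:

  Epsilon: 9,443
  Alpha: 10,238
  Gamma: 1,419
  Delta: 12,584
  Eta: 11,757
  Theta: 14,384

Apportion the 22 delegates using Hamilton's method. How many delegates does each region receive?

Epsilon 3; Alpha 4; Gamma 1; Delta 5; Eta 4; Theta 5

Total 59825; standard divisor 59825/22 ≈ 2719.318.
Standard quotas: Epsilon 3.4726, Alpha 3.7649, Gamma 0.5218, Delta 4.6276, Eta 4.3235, Theta 5.2896.
Lower quotas: Epsilon 3, Alpha 3, Gamma 0, Delta 4, Eta 4, Theta 5 (sum 19, leaving 3 seats).
Remainders in descending order: Alpha 0.7649, Delta 0.6276, Gamma 0.5218, Epsilon 0.4726, Eta 0.3235, Theta 0.2896.
The surplus seats go to Alpha, Delta, Gamma.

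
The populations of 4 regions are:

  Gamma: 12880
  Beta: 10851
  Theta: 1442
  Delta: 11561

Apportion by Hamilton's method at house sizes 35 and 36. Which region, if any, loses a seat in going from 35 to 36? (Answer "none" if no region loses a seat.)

At 35 seats: Gamma 12, Beta 10, Theta 2, Delta 11.
At 36 seats: Gamma 13, Beta 11, Theta 1, Delta 11.
Theta drops from 2 to 1.

Theta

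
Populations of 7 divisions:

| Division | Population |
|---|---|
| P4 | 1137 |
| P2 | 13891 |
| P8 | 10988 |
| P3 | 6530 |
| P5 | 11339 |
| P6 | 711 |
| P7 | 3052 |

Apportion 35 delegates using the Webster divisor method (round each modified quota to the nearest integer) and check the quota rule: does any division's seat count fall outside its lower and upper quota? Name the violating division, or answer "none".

Standard quotas: P4 0.835, P2 10.204, P8 8.071, P3 4.797, P5 8.329, P6 0.522, P7 2.242.
Webster allocation: P4 1, P2 10, P8 8, P3 5, P5 8, P6 1, P7 2.
Every allocation lies between the lower and upper quota.

none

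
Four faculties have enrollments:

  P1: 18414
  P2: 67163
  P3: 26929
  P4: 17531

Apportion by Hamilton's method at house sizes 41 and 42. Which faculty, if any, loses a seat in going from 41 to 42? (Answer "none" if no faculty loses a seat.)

P4

At 41 seats: P1 6, P2 21, P3 8, P4 6.
At 42 seats: P1 6, P2 22, P3 9, P4 5.
P4 drops from 6 to 5.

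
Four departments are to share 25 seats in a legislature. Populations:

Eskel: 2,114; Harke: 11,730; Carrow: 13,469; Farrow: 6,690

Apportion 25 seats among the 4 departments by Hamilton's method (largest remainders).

Eskel=1, Harke=9, Carrow=10, Farrow=5

The standard divisor is 34003/25 ≈ 1360.12.
Standard quotas: Eskel 1.5543, Harke 8.6242, Carrow 9.9028, Farrow 4.9187.
Lower quotas: Eskel 1, Harke 8, Carrow 9, Farrow 4 (sum 22, leaving 3 seats).
Remainders in descending order: Farrow 0.9187, Carrow 0.9028, Harke 0.6242, Eskel 0.5543.
The surplus seats go to Farrow, Carrow, Harke.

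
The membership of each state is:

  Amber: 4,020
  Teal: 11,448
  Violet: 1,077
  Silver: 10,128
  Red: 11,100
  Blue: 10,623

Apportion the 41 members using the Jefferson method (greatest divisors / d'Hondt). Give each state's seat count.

Standard divisor 48396/41 ≈ 1180.39; standard quotas: Amber 3.406, Teal 9.698, Violet 0.912, Silver 8.580, Red 9.404, Blue 9.000.
Rounding down gives 3, 9, 0, 8, 9, 8 = 37 seats, so the divisor must be adjusted.
With modified divisor 1100: modified quotas Amber 3.655, Teal 10.407, Violet 0.979, Silver 9.207, Red 10.091, Blue 9.657.
Rounding down: Amber 3, Teal 10, Violet 0, Silver 9, Red 10, Blue 9 (total 41).

Amber: 3; Teal: 10; Violet: 0; Silver: 9; Red: 10; Blue: 9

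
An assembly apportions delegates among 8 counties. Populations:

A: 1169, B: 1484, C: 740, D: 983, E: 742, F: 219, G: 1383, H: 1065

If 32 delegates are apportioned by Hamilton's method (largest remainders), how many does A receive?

Total 7785; standard divisor 7785/32 ≈ 243.281.
Standard quotas: A 4.805, B 6.100, C 3.042, D 4.041, E 3.050, F 0.900, G 5.685, H 4.378.
Lower quotas: A 4, B 6, C 3, D 4, E 3, F 0, G 5, H 4 (sum 29, leaving 3 seats).
Remainders in descending order: F 0.900, A 0.805, G 0.685, H 0.378, B 0.100, E 0.050, C 0.042, D 0.041.
The surplus seats go to F, A, G.
A receives 5.

5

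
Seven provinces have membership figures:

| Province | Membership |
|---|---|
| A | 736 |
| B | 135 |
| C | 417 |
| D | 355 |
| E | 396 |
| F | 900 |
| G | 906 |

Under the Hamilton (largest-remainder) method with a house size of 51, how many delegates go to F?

12

Total 3845; standard divisor 3845/51 ≈ 75.392.
Standard quotas: A 9.762, B 1.791, C 5.531, D 4.709, E 5.253, F 11.938, G 12.017.
Lower quotas: A 9, B 1, C 5, D 4, E 5, F 11, G 12 (sum 47, leaving 4 seats).
Remainders in descending order: F 0.938, B 0.791, A 0.762, D 0.709, C 0.531, E 0.253, G 0.017.
Largest remainders: F, B, A, D receive the extra seats.
F receives 12.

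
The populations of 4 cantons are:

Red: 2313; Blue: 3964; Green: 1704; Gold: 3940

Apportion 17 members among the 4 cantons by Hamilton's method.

Red 3; Blue 6; Green 2; Gold 6

The standard divisor is 11921/17 ≈ 701.235.
Standard quotas: Red 3.298, Blue 5.653, Green 2.430, Gold 5.619.
Lower quotas: Red 3, Blue 5, Green 2, Gold 5 (sum 15, leaving 2 seats).
Remainders in descending order: Blue 0.653, Gold 0.619, Green 0.430, Red 0.298.
Largest remainders: Blue, Gold receive the extra seats.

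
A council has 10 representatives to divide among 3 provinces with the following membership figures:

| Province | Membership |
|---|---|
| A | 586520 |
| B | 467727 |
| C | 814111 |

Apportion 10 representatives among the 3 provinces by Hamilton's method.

A 3, B 3, C 4

The standard divisor is 1868358/10 ≈ 186835.8.
Standard quotas: A 3.1392, B 2.5034, C 4.3574.
Lower quotas: A 3, B 2, C 4 (sum 9, leaving 1 seat).
Remainders in descending order: B 0.5034, C 0.3574, A 0.1392.
The surplus seat goes to B.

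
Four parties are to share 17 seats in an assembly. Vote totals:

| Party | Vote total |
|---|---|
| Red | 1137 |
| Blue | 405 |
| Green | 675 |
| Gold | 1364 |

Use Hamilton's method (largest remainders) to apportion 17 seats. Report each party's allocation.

Red 5; Blue 2; Green 3; Gold 7

Standard divisor: 3581 ÷ 17 ≈ 210.647.
Standard quotas: Red 5.398, Blue 1.923, Green 3.204, Gold 6.475.
Lower quotas: Red 5, Blue 1, Green 3, Gold 6 (sum 15, leaving 2 seats).
Remainders in descending order: Blue 0.923, Gold 0.475, Red 0.398, Green 0.204.
The surplus seats go to Blue, Gold.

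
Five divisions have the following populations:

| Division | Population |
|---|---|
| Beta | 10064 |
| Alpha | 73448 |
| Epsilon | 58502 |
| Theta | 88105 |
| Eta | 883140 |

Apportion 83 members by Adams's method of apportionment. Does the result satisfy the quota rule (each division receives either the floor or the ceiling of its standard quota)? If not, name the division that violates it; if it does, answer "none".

Standard quotas: Beta 0.750, Alpha 5.476, Epsilon 4.362, Theta 6.569, Eta 65.843.
Adams allocation: Beta 1, Alpha 6, Epsilon 5, Theta 7, Eta 64.
Eta has quota 65.843 (lower 65, upper 66) but receives 64 — outside the quota interval.

Eta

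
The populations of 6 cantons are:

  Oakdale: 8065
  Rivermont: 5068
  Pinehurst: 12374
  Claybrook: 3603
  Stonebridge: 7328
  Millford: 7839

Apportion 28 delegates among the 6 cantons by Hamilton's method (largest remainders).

Oakdale 5, Rivermont 3, Pinehurst 8, Claybrook 2, Stonebridge 5, Millford 5

Total 44277; standard divisor 44277/28 ≈ 1581.321.
Standard quotas: Oakdale 5.1002, Rivermont 3.2049, Pinehurst 7.8251, Claybrook 2.2785, Stonebridge 4.6341, Millford 4.9572.
Lower quotas: Oakdale 5, Rivermont 3, Pinehurst 7, Claybrook 2, Stonebridge 4, Millford 4 (sum 25, leaving 3 seats).
Remainders in descending order: Millford 0.9572, Pinehurst 0.8251, Stonebridge 0.6341, Claybrook 0.2785, Rivermont 0.2049, Oakdale 0.1002.
The surplus seats go to Millford, Pinehurst, Stonebridge.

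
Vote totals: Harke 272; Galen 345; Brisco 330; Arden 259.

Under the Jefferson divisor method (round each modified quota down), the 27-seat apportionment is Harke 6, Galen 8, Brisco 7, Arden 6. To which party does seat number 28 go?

Brisco

Priority for the next seat is population ÷ (current seats + 1).
Priorities: Harke 38.857, Galen 38.333, Brisco 41.250, Arden 37.000.
Highest priority: Brisco.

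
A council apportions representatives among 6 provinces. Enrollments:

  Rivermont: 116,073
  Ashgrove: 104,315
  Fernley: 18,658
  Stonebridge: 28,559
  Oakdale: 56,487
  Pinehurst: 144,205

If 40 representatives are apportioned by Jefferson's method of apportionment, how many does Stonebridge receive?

2

Standard divisor 468297/40 ≈ 11707.425; standard quotas: Rivermont 9.914, Ashgrove 8.910, Fernley 1.594, Stonebridge 2.439, Oakdale 4.825, Pinehurst 12.317.
Rounding down gives 9, 8, 1, 2, 4, 12 = 36 seats, so the divisor must be adjusted.
With modified divisor 10800: modified quotas Rivermont 10.748, Ashgrove 9.659, Fernley 1.728, Stonebridge 2.644, Oakdale 5.230, Pinehurst 13.352.
Rounding down: Rivermont 10, Ashgrove 9, Fernley 1, Stonebridge 2, Oakdale 5, Pinehurst 13 (total 40).
Stonebridge receives 2.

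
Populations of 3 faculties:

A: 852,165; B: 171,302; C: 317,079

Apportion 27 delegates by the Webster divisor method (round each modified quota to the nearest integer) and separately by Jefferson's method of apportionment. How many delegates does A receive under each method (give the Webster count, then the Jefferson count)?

Webster: A 17, B 4, C 6.
Jefferson: A 18, B 3, C 6.
A gets 17 under Webster and 18 under Jefferson.

17 and 18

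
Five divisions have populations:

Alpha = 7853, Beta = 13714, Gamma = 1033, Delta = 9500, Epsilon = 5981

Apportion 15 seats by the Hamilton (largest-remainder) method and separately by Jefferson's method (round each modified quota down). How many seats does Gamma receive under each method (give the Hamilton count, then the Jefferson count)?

Hamilton: Alpha 3, Beta 5, Gamma 1, Delta 4, Epsilon 2.
Jefferson: Alpha 3, Beta 6, Gamma 0, Delta 4, Epsilon 2.
Gamma gets 1 under Hamilton and 0 under Jefferson.

1 and 0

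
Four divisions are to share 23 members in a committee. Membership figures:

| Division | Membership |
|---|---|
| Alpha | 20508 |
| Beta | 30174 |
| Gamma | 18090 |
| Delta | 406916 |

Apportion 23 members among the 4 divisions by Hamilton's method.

Alpha 1; Beta 1; Gamma 1; Delta 20

The standard divisor is 475688/23 ≈ 20682.087.
Standard quotas: Alpha 0.9916, Beta 1.4589, Gamma 0.8747, Delta 19.6748.
Lower quotas: Alpha 0, Beta 1, Gamma 0, Delta 19 (sum 20, leaving 3 seats).
Remainders in descending order: Alpha 0.9916, Gamma 0.8747, Delta 0.6748, Beta 0.4589.
Largest remainders: Alpha, Gamma, Delta receive the extra seats.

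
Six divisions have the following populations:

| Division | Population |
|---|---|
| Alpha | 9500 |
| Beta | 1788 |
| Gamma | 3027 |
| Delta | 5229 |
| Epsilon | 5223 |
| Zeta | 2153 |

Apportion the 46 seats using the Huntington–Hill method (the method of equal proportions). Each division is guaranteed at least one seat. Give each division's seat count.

Alpha: 16, Beta: 3, Gamma: 5, Delta: 9, Epsilon: 9, Zeta: 4

With divisor 595: modified quotas Alpha 15.966, Beta 3.005, Gamma 5.087, Delta 8.788, Epsilon 8.778, Zeta 3.618.
Geometric-mean thresholds: Alpha √(15·16)=15.492, Beta √(3·4)=3.464, Gamma √(5·6)=5.477, Delta √(8·9)=8.485, Epsilon √(8·9)=8.485, Zeta √(3·4)=3.464.
Each quota rounded against its threshold gives Alpha 16, Beta 3, Gamma 5, Delta 9, Epsilon 9, Zeta 4 (total 46).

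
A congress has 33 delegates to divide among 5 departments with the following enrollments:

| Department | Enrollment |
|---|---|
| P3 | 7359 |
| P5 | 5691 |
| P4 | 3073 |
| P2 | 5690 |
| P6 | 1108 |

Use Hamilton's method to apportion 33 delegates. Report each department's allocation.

P3 11, P5 8, P4 4, P2 8, P6 2

Total 22921; standard divisor 22921/33 ≈ 694.576.
Standard quotas: P3 10.5950, P5 8.1935, P4 4.4243, P2 8.1921, P6 1.5952.
Lower quotas: P3 10, P5 8, P4 4, P2 8, P6 1 (sum 31, leaving 2 seats).
Remainders in descending order: P6 0.5952, P3 0.5950, P4 0.4243, P5 0.1935, P2 0.1921.
The surplus seats go to P6, P3.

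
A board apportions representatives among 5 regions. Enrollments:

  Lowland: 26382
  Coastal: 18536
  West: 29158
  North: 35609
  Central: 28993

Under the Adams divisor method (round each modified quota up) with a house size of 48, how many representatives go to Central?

10

Standard divisor 138678/48 ≈ 2889.125; standard quotas: Lowland 9.131, Coastal 6.416, West 10.092, North 12.325, Central 10.035.
Rounding up gives 10, 7, 11, 13, 11 = 52 seats, so the divisor must be adjusted.
With modified divisor 3000: modified quotas Lowland 8.794, Coastal 6.179, West 9.719, North 11.870, Central 9.664.
Rounding up: Lowland 9, Coastal 7, West 10, North 12, Central 10 (total 48).
Central receives 10.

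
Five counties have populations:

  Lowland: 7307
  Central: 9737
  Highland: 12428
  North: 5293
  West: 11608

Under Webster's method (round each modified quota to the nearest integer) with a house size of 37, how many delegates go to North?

Standard divisor 46373/37 ≈ 1253.324; standard quotas: Lowland 5.830, Central 7.769, Highland 9.916, North 4.223, West 9.262.
Rounding to the nearest integer gives Lowland 6, Central 8, Highland 10, North 4, West 9 — total 37, matching the house size, so no adjustment is needed.
North receives 4.

4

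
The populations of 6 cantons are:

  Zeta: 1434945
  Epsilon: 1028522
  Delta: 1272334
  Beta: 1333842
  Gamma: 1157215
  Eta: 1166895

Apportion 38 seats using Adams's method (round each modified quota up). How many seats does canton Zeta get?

7

Standard divisor 7393753/38 ≈ 194572.447; standard quotas: Zeta 7.375, Epsilon 5.286, Delta 6.539, Beta 6.855, Gamma 5.947, Eta 5.997.
Rounding up gives 8, 6, 7, 7, 6, 6 = 40 seats, so the divisor must be adjusted.
With modified divisor 208900: modified quotas Zeta 6.869, Epsilon 4.924, Delta 6.091, Beta 6.385, Gamma 5.540, Eta 5.586.
Rounding up: Zeta 7, Epsilon 5, Delta 7, Beta 7, Gamma 6, Eta 6 (total 38).
Zeta receives 7.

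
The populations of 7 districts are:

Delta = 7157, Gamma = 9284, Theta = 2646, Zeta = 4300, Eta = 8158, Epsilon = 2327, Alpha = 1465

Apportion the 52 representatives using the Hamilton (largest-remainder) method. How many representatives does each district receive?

The standard divisor is 35337/52 ≈ 679.558.
Standard quotas: Delta 10.5319, Gamma 13.6618, Theta 3.8937, Zeta 6.3276, Eta 12.0049, Epsilon 3.4243, Alpha 2.1558.
Lower quotas: Delta 10, Gamma 13, Theta 3, Zeta 6, Eta 12, Epsilon 3, Alpha 2 (sum 49, leaving 3 seats).
Remainders in descending order: Theta 0.8937, Gamma 0.6618, Delta 0.5319, Epsilon 0.4243, Zeta 0.3276, Alpha 0.1558, Eta 0.0049.
The surplus seats go to Theta, Gamma, Delta.

Delta: 11, Gamma: 14, Theta: 4, Zeta: 6, Eta: 12, Epsilon: 3, Alpha: 2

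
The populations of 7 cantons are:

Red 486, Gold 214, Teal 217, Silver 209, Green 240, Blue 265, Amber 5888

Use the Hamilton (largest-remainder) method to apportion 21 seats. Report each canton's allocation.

Red 1; Gold 1; Teal 1; Silver 0; Green 1; Blue 1; Amber 16

Standard divisor: 7519 ÷ 21 ≈ 358.048.
Standard quotas: Red 1.3574, Gold 0.5977, Teal 0.6061, Silver 0.5837, Green 0.6703, Blue 0.7401, Amber 16.4447.
Lower quotas: Red 1, Gold 0, Teal 0, Silver 0, Green 0, Blue 0, Amber 16 (sum 17, leaving 4 seats).
Remainders in descending order: Blue 0.7401, Green 0.6703, Teal 0.6061, Gold 0.5977, Silver 0.5837, Amber 0.4447, Red 0.3574.
The surplus seats go to Blue, Green, Teal, Gold.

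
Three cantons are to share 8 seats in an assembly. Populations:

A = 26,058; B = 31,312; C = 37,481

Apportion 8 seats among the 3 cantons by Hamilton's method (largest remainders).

A: 2; B: 3; C: 3

Total 94851; standard divisor 94851/8 ≈ 11856.375.
Standard quotas: A 2.1978, B 2.6409, C 3.1613.
Lower quotas: A 2, B 2, C 3 (sum 7, leaving 1 seat).
Remainders in descending order: B 0.6409, A 0.1978, C 0.1613.
The surplus seat goes to B.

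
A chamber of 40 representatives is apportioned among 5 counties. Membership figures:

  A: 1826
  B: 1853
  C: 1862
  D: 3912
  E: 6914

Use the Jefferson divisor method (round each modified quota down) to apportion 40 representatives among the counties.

Standard divisor 16367/40 ≈ 409.175; standard quotas: A 4.463, B 4.529, C 4.551, D 9.561, E 16.897.
Rounding down gives 4, 4, 4, 9, 16 = 37 seats, so the divisor must be adjusted.
With modified divisor 380: modified quotas A 4.805, B 4.876, C 4.900, D 10.295, E 18.195.
Rounding down: A 4, B 4, C 4, D 10, E 18 (total 40).

A 4; B 4; C 4; D 10; E 18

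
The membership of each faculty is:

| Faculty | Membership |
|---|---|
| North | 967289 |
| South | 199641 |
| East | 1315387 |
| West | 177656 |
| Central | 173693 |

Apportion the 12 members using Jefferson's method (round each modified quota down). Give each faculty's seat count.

Standard divisor 2833666/12 ≈ 236138.833; standard quotas: North 4.096, South 0.845, East 5.570, West 0.752, Central 0.736.
Rounding down gives 4, 0, 5, 0, 0 = 9 seats, so the divisor must be adjusted.
With modified divisor 190700: modified quotas North 5.072, South 1.047, East 6.898, West 0.932, Central 0.911.
Rounding down: North 5, South 1, East 6, West 0, Central 0 (total 12).

North: 5, South: 1, East: 6, West: 0, Central: 0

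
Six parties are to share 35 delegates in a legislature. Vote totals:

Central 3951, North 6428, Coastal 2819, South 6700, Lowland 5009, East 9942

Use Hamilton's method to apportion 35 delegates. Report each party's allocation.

Central 4, North 6, Coastal 3, South 7, Lowland 5, East 10

Standard divisor: 34849 ÷ 35 ≈ 995.686.
Standard quotas: Central 3.9681, North 6.4559, Coastal 2.8312, South 6.7290, Lowland 5.0307, East 9.9851.
Lower quotas: Central 3, North 6, Coastal 2, South 6, Lowland 5, East 9 (sum 31, leaving 4 seats).
Remainders in descending order: East 0.9851, Central 0.9681, Coastal 0.8312, South 0.7290, North 0.4559, Lowland 0.0307.
Largest remainders: East, Central, Coastal, South receive the extra seats.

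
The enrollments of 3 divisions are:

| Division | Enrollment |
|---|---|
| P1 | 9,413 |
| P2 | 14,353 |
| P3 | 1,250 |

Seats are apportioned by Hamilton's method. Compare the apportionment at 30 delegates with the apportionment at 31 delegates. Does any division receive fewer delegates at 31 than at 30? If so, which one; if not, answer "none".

At 30 seats: P1 11, P2 17, P3 2.
At 31 seats: P1 12, P2 18, P3 1.
P3 drops from 2 to 1.

P3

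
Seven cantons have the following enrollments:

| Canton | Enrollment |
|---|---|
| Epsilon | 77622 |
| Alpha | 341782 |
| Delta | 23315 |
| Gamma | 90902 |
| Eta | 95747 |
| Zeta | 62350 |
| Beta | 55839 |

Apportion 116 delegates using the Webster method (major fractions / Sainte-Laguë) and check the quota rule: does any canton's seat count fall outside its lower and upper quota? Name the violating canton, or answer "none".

Alpha

Standard quotas: Epsilon 12.045, Alpha 53.035, Delta 3.618, Gamma 14.105, Eta 14.857, Zeta 9.675, Beta 8.665.
Webster allocation: Epsilon 12, Alpha 52, Delta 4, Gamma 14, Eta 15, Zeta 10, Beta 9.
Alpha has quota 53.035 (lower 53, upper 54) but receives 52 — outside the quota interval.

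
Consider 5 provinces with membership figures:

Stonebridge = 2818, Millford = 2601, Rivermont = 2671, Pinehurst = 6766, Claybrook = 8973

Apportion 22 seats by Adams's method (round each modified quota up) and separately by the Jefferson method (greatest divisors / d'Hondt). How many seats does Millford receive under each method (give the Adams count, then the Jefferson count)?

Adams: Stonebridge 3, Millford 3, Rivermont 3, Pinehurst 6, Claybrook 7.
Jefferson: Stonebridge 2, Millford 2, Rivermont 2, Pinehurst 7, Claybrook 9.
Millford gets 3 under Adams and 2 under Jefferson.

3 and 2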